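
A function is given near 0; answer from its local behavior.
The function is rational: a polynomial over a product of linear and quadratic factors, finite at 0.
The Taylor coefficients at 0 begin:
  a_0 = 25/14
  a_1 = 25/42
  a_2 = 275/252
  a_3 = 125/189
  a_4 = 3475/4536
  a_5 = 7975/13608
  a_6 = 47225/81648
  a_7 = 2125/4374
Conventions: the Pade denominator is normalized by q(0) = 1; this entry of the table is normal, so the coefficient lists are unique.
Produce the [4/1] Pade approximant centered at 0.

Taylor coefficients needed (read off): a_0 = 25/14, a_1 = 25/42, a_2 = 275/252, a_3 = 125/189, a_4 = 3475/4536, a_5 = 7975/13608.
Write the denominator as Q(φ) = 1 + q1*φ. Requiring Q*f - P = O(φ^6) with deg P <= 4 kills the coefficients of φ^5..φ^5 in Q*f:
  φ^5: a_5 + q1*a_4 = 0, i.e. 7975/13608 + (3475/4536)*q1 = 0.
Solving this linear system: q1 = -319/417.
The numerator is Q*f truncated at degree 4: P0 = a_0 = 25/14; P1 = a_1 + q1*a_0 = -750/973; P2 = a_2 + q1*a_1 = 2475/3892; P3 = a_3 + q1*a_2 = -675/3892; P4 = a_4 + q1*a_3 = 2025/7784.

The Pade approximant has numerator coefficients [25/14, -750/973, 2475/3892, -675/3892, 2025/7784]; denominator coefficients [1, -319/417].


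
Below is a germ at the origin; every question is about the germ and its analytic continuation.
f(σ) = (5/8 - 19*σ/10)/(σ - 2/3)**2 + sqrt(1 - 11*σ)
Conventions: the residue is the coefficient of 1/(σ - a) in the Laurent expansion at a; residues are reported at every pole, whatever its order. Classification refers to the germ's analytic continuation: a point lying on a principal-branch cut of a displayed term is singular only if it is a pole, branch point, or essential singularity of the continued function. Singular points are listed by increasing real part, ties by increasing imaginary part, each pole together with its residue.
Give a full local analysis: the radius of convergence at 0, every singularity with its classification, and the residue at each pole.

Denominator factor (σ - 2/3)^2: pole of order 2 at 2/3, modulus 2/3.
Branch term (1)*sqrt(1 - σ/(1/11)): its argument vanishes at σ = 1/11, a square-root branch point, modulus 1/11.
The radius of convergence is the smallest modulus among the singular points: 1/11.
The branch term is analytic at 2/3 and contributes nothing to the residue; only the rational part matters.
At the order-2 pole 2/3 set g(σ) = (σ - (2/3))^2*(rational part) = 5/8 - 19*σ/10.
Order-2 pole: residue = g'(a); g'(2/3) = -19/10, so the residue is -19/10.
List the singular points by increasing real part (a conjugate pair: the negative imaginary part first).

Radius of convergence at 0: 1/11.
At 1/11: an algebraic (square-root) branch point.
At 2/3: a pole of order 2; residue -19/10.


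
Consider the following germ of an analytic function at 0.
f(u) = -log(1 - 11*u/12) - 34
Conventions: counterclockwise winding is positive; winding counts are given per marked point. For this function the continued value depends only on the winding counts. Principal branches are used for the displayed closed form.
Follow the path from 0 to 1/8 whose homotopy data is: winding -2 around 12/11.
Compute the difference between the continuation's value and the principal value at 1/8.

The rational part is single-valued and drops out of the difference; each branch term changes only by its own monodromy.
(-1)*log(1 - u/(12/11)): each positive loop around 12/11 adds 2*pi*i to the log, so winding -2 contributes (-1)*(-2)*2*pi*i = (4)*pi*i.
Summing the contributions at u = 1/8 gives (4)*pi*i.

Continued minus principal equals (4)*pi*i.


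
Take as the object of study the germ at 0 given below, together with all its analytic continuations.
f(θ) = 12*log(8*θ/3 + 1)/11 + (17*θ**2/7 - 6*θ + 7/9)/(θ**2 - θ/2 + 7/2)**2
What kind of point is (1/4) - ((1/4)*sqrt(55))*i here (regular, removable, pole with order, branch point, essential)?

The denominator factor θ**2 - θ/2 + 7/2 vanishes at (1/4) - ((1/4)*sqrt(55))*i and appears to the power 2; the numerator there equals (-4495/504) + ((67/56)*sqrt(55))*i, nonzero, and no other factor vanishes.
The branch terms are analytic at this point.
Hence a pole whose order is the multiplicity, 2.

The point is a pole of order 2.


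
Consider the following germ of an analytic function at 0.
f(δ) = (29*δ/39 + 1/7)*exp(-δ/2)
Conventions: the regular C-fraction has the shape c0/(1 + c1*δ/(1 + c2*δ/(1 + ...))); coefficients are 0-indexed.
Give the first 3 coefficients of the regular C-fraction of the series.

Taylor coefficients (expand at 0): a_0 = 1/7, a_1 = 367/546, a_2 = -773/2184.
c0 = a_0 = 1/7. Peel one level at a time: if S = 1 + c*δ/S' with S'(0) = 1, then c is the δ-coefficient of S and S' = c*δ/(S - 1).
S_1 = c0/f = 1 + (-367/78)*δ + (299525/12168)*δ^2 + ...; c1 = -367/78.
S_2 = c1*δ/(S_1 - 1) = 1 + (299525/57252)*δ + ...; c2 = 299525/57252.

The regular C-fraction coefficients are [1/7, -367/78, 299525/57252].


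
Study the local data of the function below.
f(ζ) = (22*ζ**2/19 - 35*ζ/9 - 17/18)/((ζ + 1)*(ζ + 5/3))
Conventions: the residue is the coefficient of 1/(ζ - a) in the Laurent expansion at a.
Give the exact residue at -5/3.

At the order-1 pole -5/3 set g(ζ) = (ζ - (-5/3))*f(ζ) = (22*ζ**2/19 - 35*ζ/9 - 17/18)/(ζ + 1).
Simple pole: residue = g(a) at a = -5/3, which is -8981/684.

The residue is -8981/684.


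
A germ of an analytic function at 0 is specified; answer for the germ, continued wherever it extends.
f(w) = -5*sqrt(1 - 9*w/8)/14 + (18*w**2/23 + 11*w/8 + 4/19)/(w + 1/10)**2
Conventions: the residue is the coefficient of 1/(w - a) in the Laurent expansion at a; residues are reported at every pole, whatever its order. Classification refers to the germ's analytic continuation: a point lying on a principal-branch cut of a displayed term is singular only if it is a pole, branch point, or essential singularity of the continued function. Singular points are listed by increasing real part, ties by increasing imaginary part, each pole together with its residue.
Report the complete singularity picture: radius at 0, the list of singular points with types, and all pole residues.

Denominator factor (w + 1/10)^2: pole of order 2 at -1/10, modulus 1/10.
Branch term (-5/14)*sqrt(1 - w/(8/9)): its argument vanishes at w = 8/9, a square-root branch point, modulus 8/9.
The radius of convergence is the smallest modulus among the singular points: 1/10.
The branch term is analytic at -1/10 and contributes nothing to the residue; only the rational part matters.
At the order-2 pole -1/10 set g(w) = (w - (-1/10))^2*(rational part) = 18*w**2/23 + 11*w/8 + 4/19.
Order-2 pole: residue = g'(a); g'(-1/10) = 1121/920, so the residue is 1121/920.
List the singular points by increasing real part (a conjugate pair: the negative imaginary part first).

Radius of convergence at 0: 1/10.
At -1/10: a pole of order 2; residue 1121/920.
At 8/9: an algebraic (square-root) branch point.


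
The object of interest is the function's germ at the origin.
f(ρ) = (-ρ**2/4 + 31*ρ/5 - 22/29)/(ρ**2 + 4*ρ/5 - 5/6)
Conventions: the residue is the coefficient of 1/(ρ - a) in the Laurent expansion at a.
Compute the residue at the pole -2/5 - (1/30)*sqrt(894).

The factor ρ**2 + 4*ρ/5 - 5/6 splits as (ρ - a)(ρ - a') with a = -2/5 - (1/30)*sqrt(894), a' = -2/5 + (1/30)*sqrt(894). At the order-1 pole a set g(ρ) = (ρ - a)*f(ρ) = [-ρ**2/4 + 31*ρ/5 - 22/29] / (ρ - a').
Simple pole: residue = g(a) at a = -2/5 - (1/30)*sqrt(894), which is 16/5 + (61369/1037040)*sqrt(894).

The residue is 16/5 + (61369/1037040)*sqrt(894).


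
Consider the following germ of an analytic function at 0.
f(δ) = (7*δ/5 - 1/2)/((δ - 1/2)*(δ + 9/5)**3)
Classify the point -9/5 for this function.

The denominator factor δ + 9/5 vanishes at -9/5 and appears to the power 3; the numerator there equals -151/50, nonzero, and no other factor vanishes.
Hence a pole whose order is the multiplicity, 3.

The point is a pole of order 3.


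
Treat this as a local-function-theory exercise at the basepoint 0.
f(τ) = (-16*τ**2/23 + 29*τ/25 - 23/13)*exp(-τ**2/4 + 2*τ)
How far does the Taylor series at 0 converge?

The factor exp(-τ**2/4 + 2*τ) is entire and contributes no finite singular point.
The polynomial part has no poles.
No finite singular points: the Taylor series at 0 converges everywhere.

The radius of convergence is infinite.


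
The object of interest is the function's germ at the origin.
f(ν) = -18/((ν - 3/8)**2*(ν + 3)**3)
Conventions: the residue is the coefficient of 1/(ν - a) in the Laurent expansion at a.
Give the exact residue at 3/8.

The residue is 8192/19683.

At the order-2 pole 3/8 set g(ν) = (ν - (3/8))^2*f(ν) = -18/(ν + 3)**3.
Order-2 pole: residue = g'(a); g'(3/8) = 8192/19683, so the residue is 8192/19683.


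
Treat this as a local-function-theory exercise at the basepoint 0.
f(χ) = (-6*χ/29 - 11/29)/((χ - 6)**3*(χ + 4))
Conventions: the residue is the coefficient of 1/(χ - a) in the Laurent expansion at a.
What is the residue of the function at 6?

At the order-3 pole 6 set g(χ) = (χ - (6))^3*f(χ) = (-6*χ/29 - 11/29)/(χ + 4).
Order-3 pole: residue = g''(a)/2; g''(6) = 13/14500, so the residue is 13/29000.

The residue is 13/29000.


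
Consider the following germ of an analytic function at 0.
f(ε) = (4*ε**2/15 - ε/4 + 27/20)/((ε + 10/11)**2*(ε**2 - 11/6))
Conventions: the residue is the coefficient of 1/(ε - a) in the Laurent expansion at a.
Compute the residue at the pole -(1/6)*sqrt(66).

The factor ε**2 - 11/6 splits as (ε - a)(ε - a') with a = -(1/6)*sqrt(66), a' = (1/6)*sqrt(66). At the order-1 pole a set g(ε) = (ε - a)*f(ε) = [(4*ε**2/15 - ε/4 + 27/20)/(ε + 10/11)**2] / (ε - a').
Simple pole: residue = g(a) at a = -(1/6)*sqrt(66), which is -4225441/2137444 - (8228671/32061660)*sqrt(66).

The residue is -4225441/2137444 - (8228671/32061660)*sqrt(66).


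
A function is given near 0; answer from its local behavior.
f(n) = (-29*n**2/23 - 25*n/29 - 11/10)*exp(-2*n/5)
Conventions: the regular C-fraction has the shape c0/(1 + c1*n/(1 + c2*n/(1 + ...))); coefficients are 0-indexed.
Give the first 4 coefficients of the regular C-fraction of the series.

Taylor coefficients (expand at 0): a_0 = -11/10, a_1 = -306/725, a_2 = -83712/83375, a_3 = 559174/1250625.
c0 = a_0 = -11/10. Peel one level at a time: if S = 1 + c*n/S' with S'(0) = 1, then c is the n-coefficient of S and S' = c*n/(S - 1).
S_1 = c0/f = 1 + (-612/1595)*n + (-44793744/58512575)*n^2 + ...; c1 = -612/1595.
S_2 = c1*n/(S_1 - 1) = 1 + (-3732812/1870935)*n + (693293429/103194675)*n^2 + ...; c2 = -3732812/1870935.
S_3 = c2*n/(S_2 - 1) = 1 + (221160603851/65678827140)*n + ...; c3 = 221160603851/65678827140.

The regular C-fraction coefficients are [-11/10, -612/1595, -3732812/1870935, 221160603851/65678827140].


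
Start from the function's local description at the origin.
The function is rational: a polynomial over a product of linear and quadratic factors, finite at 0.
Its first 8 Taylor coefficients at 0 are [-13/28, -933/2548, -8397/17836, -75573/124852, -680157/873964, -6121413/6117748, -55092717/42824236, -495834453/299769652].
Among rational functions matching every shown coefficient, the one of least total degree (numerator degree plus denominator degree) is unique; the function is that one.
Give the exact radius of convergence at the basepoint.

No rational of total degree below 2 reproduces all 8 coefficients; solving the [1/1] Pade equations on them gives f(θ) = (13/36 - 7*θ/39)/(θ - 7/9), whose expansion matches every shown term.
Denominator factor (θ - 7/9): pole of order 1 at 7/9, modulus 7/9.
The radius of convergence is the smallest modulus among the singular points: 7/9.

The radius of convergence is 7/9.


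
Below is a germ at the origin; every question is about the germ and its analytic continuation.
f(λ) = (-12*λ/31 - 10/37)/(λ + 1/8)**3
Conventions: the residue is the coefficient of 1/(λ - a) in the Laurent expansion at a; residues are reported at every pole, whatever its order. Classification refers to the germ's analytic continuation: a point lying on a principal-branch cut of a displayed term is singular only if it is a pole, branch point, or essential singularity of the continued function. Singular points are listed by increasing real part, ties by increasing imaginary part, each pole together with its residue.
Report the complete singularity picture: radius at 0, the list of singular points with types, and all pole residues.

Denominator factor (λ + 1/8)^3: pole of order 3 at -1/8, modulus 1/8.
The radius of convergence is the smallest modulus among the singular points: 1/8.
At the order-3 pole -1/8 set g(λ) = (λ - (-1/8))^3*f(λ) = -12*λ/31 - 10/37.
Order-3 pole: residue = g''(a)/2; g''(-1/8) = 0, so the residue is 0.

Radius of convergence at 0: 1/8.
At -1/8: a pole of order 3; residue 0.


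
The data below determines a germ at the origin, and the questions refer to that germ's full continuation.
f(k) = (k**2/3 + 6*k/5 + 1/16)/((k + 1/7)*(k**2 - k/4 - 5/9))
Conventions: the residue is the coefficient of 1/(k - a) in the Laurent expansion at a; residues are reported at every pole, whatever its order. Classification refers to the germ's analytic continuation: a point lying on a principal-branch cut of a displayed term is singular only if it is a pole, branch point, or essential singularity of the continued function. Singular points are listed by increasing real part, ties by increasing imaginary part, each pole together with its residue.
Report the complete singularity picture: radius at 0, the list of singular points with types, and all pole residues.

Denominator factor (k + 1/7): pole of order 1 at -1/7, modulus 1/7.
Denominator factor (k**2 - k/4 - 5/9): discriminant 329/144, real irrational roots 1/8 + (1/24)*sqrt(329) and 1/8 - (1/24)*sqrt(329); poles of order 1, moduli 1/8 + (1/24)*sqrt(329) and -1/8 + (1/24)*sqrt(329).
The radius of convergence is the smallest modulus among the singular points: 1/7.
The factor k**2 - k/4 - 5/9 splits as (k - a)(k - a') with a = 1/8 - (1/24)*sqrt(329), a' = 1/8 + (1/24)*sqrt(329). At the order-1 pole a set g(k) = (k - a)*f(k) = [(k**2/3 + 6*k/5 + 1/16)/(k + 1/7)] / (k - a').
Simple pole: residue = g(a) at a = 1/8 - (1/24)*sqrt(329), which is 6811/105720 - (75443/1656280)*sqrt(329).
At the order-1 pole -1/7 set g(k) = (k - (-1/7))*f(k) = (k**2/3 + 6*k/5 + 1/16)/(k**2 - k/4 - 5/9).
Simple pole: residue = g(a) at a = -1/7, which is 3603/17620.
The factor k**2 - k/4 - 5/9 splits as (k - a)(k - a') with a = 1/8 + (1/24)*sqrt(329), a' = 1/8 - (1/24)*sqrt(329). At the order-1 pole a set g(k) = (k - a)*f(k) = [(k**2/3 + 6*k/5 + 1/16)/(k + 1/7)] / (k - a').
Simple pole: residue = g(a) at a = 1/8 + (1/24)*sqrt(329), which is 6811/105720 + (75443/1656280)*sqrt(329).
List the singular points by increasing real part (a conjugate pair: the negative imaginary part first).

Radius of convergence at 0: 1/7.
At 1/8 - (1/24)*sqrt(329): a pole of order 1; residue 6811/105720 - (75443/1656280)*sqrt(329).
At -1/7: a pole of order 1; residue 3603/17620.
At 1/8 + (1/24)*sqrt(329): a pole of order 1; residue 6811/105720 + (75443/1656280)*sqrt(329).


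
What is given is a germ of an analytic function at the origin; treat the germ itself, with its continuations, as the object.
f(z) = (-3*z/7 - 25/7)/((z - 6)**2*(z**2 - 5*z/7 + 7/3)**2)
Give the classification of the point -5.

Denominator factors: z**2 - 5*z/7 + 7/3 = 649/21 at z = -5; z - 6 = -11 at z = -5 — none vanishes.
So the germ continues analytically to -5.

The point is a regular point.


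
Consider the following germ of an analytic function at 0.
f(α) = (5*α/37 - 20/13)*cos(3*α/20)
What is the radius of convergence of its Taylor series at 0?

The factor cos(3*α/20) is entire and contributes no finite singular point.
The polynomial part has no poles.
No finite singular points: the Taylor series at 0 converges everywhere.

The radius of convergence is infinite.


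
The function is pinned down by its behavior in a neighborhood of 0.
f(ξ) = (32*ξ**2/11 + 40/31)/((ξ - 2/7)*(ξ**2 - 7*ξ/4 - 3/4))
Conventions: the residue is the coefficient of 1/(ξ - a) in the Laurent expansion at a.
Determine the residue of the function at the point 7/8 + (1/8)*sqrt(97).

The residue is 164640/78089 + (814016/7574633)*sqrt(97).

The factor ξ**2 - 7*ξ/4 - 3/4 splits as (ξ - a)(ξ - a') with a = 7/8 + (1/8)*sqrt(97), a' = 7/8 - (1/8)*sqrt(97). At the order-1 pole a set g(ξ) = (ξ - a)*f(ξ) = [(32*ξ**2/11 + 40/31)/(ξ - 2/7)] / (ξ - a').
Simple pole: residue = g(a) at a = 7/8 + (1/8)*sqrt(97), which is 164640/78089 + (814016/7574633)*sqrt(97).


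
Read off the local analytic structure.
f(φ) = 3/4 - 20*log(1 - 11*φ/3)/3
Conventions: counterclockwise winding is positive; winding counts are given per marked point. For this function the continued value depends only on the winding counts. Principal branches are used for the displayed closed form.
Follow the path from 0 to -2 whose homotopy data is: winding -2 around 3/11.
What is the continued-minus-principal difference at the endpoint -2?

The rational part is single-valued and drops out of the difference; each branch term changes only by its own monodromy.
(-20/3)*log(1 - φ/(3/11)): each positive loop around 3/11 adds 2*pi*i to the log, so winding -2 contributes (-20/3)*(-2)*2*pi*i = (80/3)*pi*i.
Summing the contributions at φ = -2 gives (80/3)*pi*i.

Continued minus principal equals (80/3)*pi*i.


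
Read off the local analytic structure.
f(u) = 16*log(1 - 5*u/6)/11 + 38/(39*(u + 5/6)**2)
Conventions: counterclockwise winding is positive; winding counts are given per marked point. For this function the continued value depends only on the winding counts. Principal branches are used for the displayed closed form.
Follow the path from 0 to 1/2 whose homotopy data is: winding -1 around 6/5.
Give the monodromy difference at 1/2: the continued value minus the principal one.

The rational part is single-valued and drops out of the difference; each branch term changes only by its own monodromy.
(16/11)*log(1 - u/(6/5)): each positive loop around 6/5 adds 2*pi*i to the log, so winding -1 contributes (16/11)*(-1)*2*pi*i = -(32/11)*pi*i.
Summing the contributions at u = 1/2 gives -(32/11)*pi*i.

Continued minus principal equals -(32/11)*pi*i.


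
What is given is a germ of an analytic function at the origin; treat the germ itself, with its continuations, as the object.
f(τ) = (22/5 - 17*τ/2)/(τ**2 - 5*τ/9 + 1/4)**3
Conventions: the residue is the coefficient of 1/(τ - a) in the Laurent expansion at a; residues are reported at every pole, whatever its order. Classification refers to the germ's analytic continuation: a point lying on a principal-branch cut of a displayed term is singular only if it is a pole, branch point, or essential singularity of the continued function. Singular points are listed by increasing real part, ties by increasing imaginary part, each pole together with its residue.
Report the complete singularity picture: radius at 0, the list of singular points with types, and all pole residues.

Radius of convergence at 0: 1/2.
At (5/18) - ((1/9)*sqrt(14))*i: a pole of order 3; residue ((7223661/878080)*sqrt(14))*i.
At (5/18) + ((1/9)*sqrt(14))*i: a pole of order 3; residue -((7223661/878080)*sqrt(14))*i.

Denominator factor (τ**2 - 5*τ/9 + 1/4)^3: discriminant -56/81, complex-conjugate roots (5/18) + ((1/9)*sqrt(14))*i and (5/18) - ((1/9)*sqrt(14))*i; poles of order 3, moduli 1/2 and 1/2.
The radius of convergence is the smallest modulus among the singular points: 1/2.
The factor τ**2 - 5*τ/9 + 1/4 splits as (τ - a)(τ - a') with a = (5/18) - ((1/9)*sqrt(14))*i, a' = (5/18) + ((1/9)*sqrt(14))*i. At the order-3 pole a set g(τ) = (τ - a)^3*f(τ) = [22/5 - 17*τ/2] / (τ - a')^3.
Order-3 pole: residue = g''(a)/2; g''((5/18) - ((1/9)*sqrt(14))*i) = ((7223661/439040)*sqrt(14))*i, so the residue is ((7223661/878080)*sqrt(14))*i.
The factor τ**2 - 5*τ/9 + 1/4 splits as (τ - a)(τ - a') with a = (5/18) + ((1/9)*sqrt(14))*i, a' = (5/18) - ((1/9)*sqrt(14))*i. At the order-3 pole a set g(τ) = (τ - a)^3*f(τ) = [22/5 - 17*τ/2] / (τ - a')^3.
Order-3 pole: residue = g''(a)/2; g''((5/18) + ((1/9)*sqrt(14))*i) = -((7223661/439040)*sqrt(14))*i, so the residue is -((7223661/878080)*sqrt(14))*i.
List the singular points by increasing real part (a conjugate pair: the negative imaginary part first).


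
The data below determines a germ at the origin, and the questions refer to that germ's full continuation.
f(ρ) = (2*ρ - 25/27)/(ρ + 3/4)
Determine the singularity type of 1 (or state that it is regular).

Denominator factors: ρ + 3/4 = 7/4 at ρ = 1 — none vanishes.
So the germ continues analytically to 1.

The point is a regular point.


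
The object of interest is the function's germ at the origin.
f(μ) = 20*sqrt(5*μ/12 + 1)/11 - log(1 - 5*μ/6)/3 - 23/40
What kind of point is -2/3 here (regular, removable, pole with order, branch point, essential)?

There is no denominator, hence no pole anywhere.
Branch term log(1 - μ/(6/5)): argument at -2/3 is 14/9, nonzero, so -2/3 is not its branch point (a point on a principal cut is still regular for the continued germ).
Branch term sqrt(1 - μ/(-12/5)): argument at -2/3 is 13/18, nonzero, so -2/3 is not its branch point (a point on a principal cut is still regular for the continued germ).
So the germ continues analytically to -2/3.

The point is a regular point.


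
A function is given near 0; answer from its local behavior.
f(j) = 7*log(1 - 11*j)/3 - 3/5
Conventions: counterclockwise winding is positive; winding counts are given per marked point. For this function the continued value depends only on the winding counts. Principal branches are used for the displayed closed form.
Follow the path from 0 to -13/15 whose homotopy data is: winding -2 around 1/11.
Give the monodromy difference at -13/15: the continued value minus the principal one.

Continued minus principal equals -(28/3)*pi*i.

The rational part is single-valued and drops out of the difference; each branch term changes only by its own monodromy.
(7/3)*log(1 - j/(1/11)): each positive loop around 1/11 adds 2*pi*i to the log, so winding -2 contributes (7/3)*(-2)*2*pi*i = -(28/3)*pi*i.
Summing the contributions at j = -13/15 gives -(28/3)*pi*i.


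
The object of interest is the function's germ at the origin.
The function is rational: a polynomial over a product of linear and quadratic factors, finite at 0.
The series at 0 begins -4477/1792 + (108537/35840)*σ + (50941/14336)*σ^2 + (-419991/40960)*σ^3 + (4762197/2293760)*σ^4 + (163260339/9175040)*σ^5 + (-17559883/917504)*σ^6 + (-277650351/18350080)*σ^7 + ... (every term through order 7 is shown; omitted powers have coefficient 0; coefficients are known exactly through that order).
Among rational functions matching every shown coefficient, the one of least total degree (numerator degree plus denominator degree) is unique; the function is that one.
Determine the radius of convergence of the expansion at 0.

No rational of total degree below 6 reproduces all 8 coefficients; solving the [1/5] Pade equations on them gives f(σ) = (σ/5 + 37/7)/((σ - 4)*(σ**2 + 6*σ/11 + 8/11)**2), whose expansion matches every shown term.
Denominator factor (σ**2 + 6*σ/11 + 8/11)^2: discriminant -316/121, complex-conjugate roots (-3/11) + ((1/11)*sqrt(79))*i and (-3/11) - ((1/11)*sqrt(79))*i; poles of order 2, moduli (2/11)*sqrt(22) and (2/11)*sqrt(22).
Denominator factor (σ - 4): pole of order 1 at 4, modulus 4.
The radius of convergence is the smallest modulus among the singular points: (2/11)*sqrt(22).

The radius of convergence is (2/11)*sqrt(22).


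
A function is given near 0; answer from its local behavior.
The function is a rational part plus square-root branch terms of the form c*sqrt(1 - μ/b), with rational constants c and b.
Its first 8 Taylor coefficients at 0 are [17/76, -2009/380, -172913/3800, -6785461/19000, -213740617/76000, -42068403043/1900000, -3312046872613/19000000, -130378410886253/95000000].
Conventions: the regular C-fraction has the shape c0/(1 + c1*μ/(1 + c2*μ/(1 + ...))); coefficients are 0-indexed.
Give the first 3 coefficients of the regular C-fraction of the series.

Taylor coefficients (read off): a_0 = 17/76, a_1 = -2009/380, a_2 = -172913/3800.
c0 = a_0 = 17/76. Peel one level at a time: if S = 1 + c*μ/S' with S'(0) = 1, then c is the μ-coefficient of S and S' = c*μ/(S - 1).
S_1 = c0/f = 1 + (2009/85)*μ + (11011683/14450)*μ^2 + ...; c1 = 2009/85.
S_2 = c1*μ/(S_1 - 1) = 1 + (-11011683/341530)*μ + ...; c2 = -11011683/341530.

The regular C-fraction coefficients are [17/76, 2009/85, -11011683/341530].


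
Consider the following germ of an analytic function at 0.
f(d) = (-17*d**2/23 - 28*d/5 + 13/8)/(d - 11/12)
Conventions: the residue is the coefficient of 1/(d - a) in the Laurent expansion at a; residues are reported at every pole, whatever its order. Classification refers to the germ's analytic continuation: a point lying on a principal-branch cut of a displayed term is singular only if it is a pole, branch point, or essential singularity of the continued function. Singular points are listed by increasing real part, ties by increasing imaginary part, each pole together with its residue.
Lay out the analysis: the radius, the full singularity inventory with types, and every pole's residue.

Radius of convergence at 0: 11/12.
At 11/12: a pole of order 1; residue -68383/16560.

Denominator factor (d - 11/12): pole of order 1 at 11/12, modulus 11/12.
The radius of convergence is the smallest modulus among the singular points: 11/12.
At the order-1 pole 11/12 set g(d) = (d - (11/12))*f(d) = -17*d**2/23 - 28*d/5 + 13/8.
Simple pole: residue = g(a) at a = 11/12, which is -68383/16560.


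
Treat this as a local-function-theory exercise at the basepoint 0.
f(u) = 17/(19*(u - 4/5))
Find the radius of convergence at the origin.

The radius of convergence is 4/5.

Denominator factor (u - 4/5): pole of order 1 at 4/5, modulus 4/5.
The radius of convergence is the smallest modulus among the singular points: 4/5.


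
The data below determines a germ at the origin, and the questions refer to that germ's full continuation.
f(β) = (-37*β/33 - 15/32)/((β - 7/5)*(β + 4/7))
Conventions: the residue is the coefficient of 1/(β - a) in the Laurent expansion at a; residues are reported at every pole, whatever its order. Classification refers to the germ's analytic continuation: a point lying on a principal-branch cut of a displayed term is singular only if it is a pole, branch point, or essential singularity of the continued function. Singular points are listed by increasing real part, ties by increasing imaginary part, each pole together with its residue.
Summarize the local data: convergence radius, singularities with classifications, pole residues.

Denominator factor (β + 4/7): pole of order 1 at -4/7, modulus 4/7.
Denominator factor (β - 7/5): pole of order 1 at 7/5, modulus 7/5.
The radius of convergence is the smallest modulus among the singular points: 4/7.
At the order-1 pole -4/7 set g(β) = (β - (-4/7))*f(β) = (-37*β/33 - 15/32)/(β - 7/5).
Simple pole: residue = g(a) at a = -4/7, which is -6355/72864.
At the order-1 pole 7/5 set g(β) = (β - (7/5))*f(β) = (-37*β/33 - 15/32)/(β + 4/7).
Simple pole: residue = g(a) at a = 7/5, which is -75341/72864.
List the singular points by increasing real part (a conjugate pair: the negative imaginary part first).

Radius of convergence at 0: 4/7.
At -4/7: a pole of order 1; residue -6355/72864.
At 7/5: a pole of order 1; residue -75341/72864.


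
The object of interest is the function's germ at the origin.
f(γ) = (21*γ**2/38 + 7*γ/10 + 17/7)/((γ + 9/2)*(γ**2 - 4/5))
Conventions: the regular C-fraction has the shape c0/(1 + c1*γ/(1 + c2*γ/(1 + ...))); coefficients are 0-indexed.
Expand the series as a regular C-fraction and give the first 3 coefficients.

Taylor coefficients (expand at 0): a_0 = -85/126, a_1 = -101/2268, a_2 = -765469/775656.
c0 = a_0 = -85/126. Peel one level at a time: if S = 1 + c*γ/S' with S'(0) = 1, then c is the γ-coefficient of S and S' = c*γ/(S - 1).
S_1 = c0/f = 1 + (-101/1530)*γ + (-3603947/2470950)*γ^2 + ...; c1 = -101/1530.
S_2 = c1*γ/(S_1 - 1) = 1 + (-3603947/163115)*γ + ...; c2 = -3603947/163115.

The regular C-fraction coefficients are [-85/126, -101/1530, -3603947/163115].


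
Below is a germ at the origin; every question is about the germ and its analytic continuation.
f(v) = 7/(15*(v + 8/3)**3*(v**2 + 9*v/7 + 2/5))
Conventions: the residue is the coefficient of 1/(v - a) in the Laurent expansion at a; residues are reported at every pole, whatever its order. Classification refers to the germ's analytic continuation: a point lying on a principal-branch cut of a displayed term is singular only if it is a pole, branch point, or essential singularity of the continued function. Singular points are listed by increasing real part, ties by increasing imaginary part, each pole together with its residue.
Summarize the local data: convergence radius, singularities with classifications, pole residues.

Denominator factor (v**2 + 9*v/7 + 2/5): discriminant 13/245, real irrational roots -9/14 + (1/70)*sqrt(65) and -9/14 - (1/70)*sqrt(65); poles of order 1, moduli 9/14 - (1/70)*sqrt(65) and 9/14 + (1/70)*sqrt(65).
Denominator factor (v + 8/3)^3: pole of order 3 at -8/3, modulus 8/3.
The radius of convergence is the smallest modulus among the singular points: 9/14 - (1/70)*sqrt(65).
At the order-3 pole -8/3 set g(v) = (v - (-8/3))^3*f(v) = 7/(15*(v**2 + 9*v/7 + 2/5)).
Order-3 pole: residue = g''(a)/2; g''(-8/3) = 179418645/1063390828, so the residue is 179418645/2126781656.
The factor v**2 + 9*v/7 + 2/5 splits as (v - a)(v - a') with a = -9/14 - (1/70)*sqrt(65), a' = -9/14 + (1/70)*sqrt(65). At the order-1 pole a set g(v) = (v - a)*f(v) = [7/(15*(v + 8/3)**3)] / (v - a').
Simple pole: residue = g(a) at a = -9/14 - (1/70)*sqrt(65), which is -179418645/4253563312 - (1709128575/55296323056)*sqrt(65).
The factor v**2 + 9*v/7 + 2/5 splits as (v - a)(v - a') with a = -9/14 + (1/70)*sqrt(65), a' = -9/14 - (1/70)*sqrt(65). At the order-1 pole a set g(v) = (v - a)*f(v) = [7/(15*(v + 8/3)**3)] / (v - a').
Simple pole: residue = g(a) at a = -9/14 + (1/70)*sqrt(65), which is -179418645/4253563312 + (1709128575/55296323056)*sqrt(65).
List the singular points by increasing real part (a conjugate pair: the negative imaginary part first).

Radius of convergence at 0: 9/14 - (1/70)*sqrt(65).
At -8/3: a pole of order 3; residue 179418645/2126781656.
At -9/14 - (1/70)*sqrt(65): a pole of order 1; residue -179418645/4253563312 - (1709128575/55296323056)*sqrt(65).
At -9/14 + (1/70)*sqrt(65): a pole of order 1; residue -179418645/4253563312 + (1709128575/55296323056)*sqrt(65).


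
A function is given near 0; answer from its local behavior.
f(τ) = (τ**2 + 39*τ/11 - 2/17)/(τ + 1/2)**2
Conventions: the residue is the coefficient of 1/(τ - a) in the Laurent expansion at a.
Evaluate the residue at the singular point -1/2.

At the order-2 pole -1/2 set g(τ) = (τ - (-1/2))^2*f(τ) = τ**2 + 39*τ/11 - 2/17.
Order-2 pole: residue = g'(a); g'(-1/2) = 28/11, so the residue is 28/11.

The residue is 28/11.


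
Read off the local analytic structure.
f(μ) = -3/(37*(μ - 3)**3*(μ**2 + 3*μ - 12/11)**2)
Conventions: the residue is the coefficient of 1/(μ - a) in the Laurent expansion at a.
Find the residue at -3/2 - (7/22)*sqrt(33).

The residue is 1020877/9841039776 - (5176259/375052960352)*sqrt(33).

The factor μ**2 + 3*μ - 12/11 splits as (μ - a)(μ - a') with a = -3/2 - (7/22)*sqrt(33), a' = -3/2 + (7/22)*sqrt(33). At the order-2 pole a set g(μ) = (μ - a)^2*f(μ) = [-3/(37*(μ - 3)**3)] / (μ - a')^2.
Order-2 pole: residue = g'(a); g'(-3/2 - (7/22)*sqrt(33)) = 1020877/9841039776 - (5176259/375052960352)*sqrt(33), so the residue is 1020877/9841039776 - (5176259/375052960352)*sqrt(33).


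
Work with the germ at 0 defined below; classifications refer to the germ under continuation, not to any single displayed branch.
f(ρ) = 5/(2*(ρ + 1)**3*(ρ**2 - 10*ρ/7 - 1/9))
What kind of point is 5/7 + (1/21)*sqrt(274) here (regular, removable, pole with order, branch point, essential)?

The point is a pole of order 1.

The denominator factor ρ**2 - 10*ρ/7 - 1/9 vanishes at 5/7 + (1/21)*sqrt(274) and appears to the power 1; the numerator there equals 5/2, nonzero, and no other factor vanishes.
Hence a pole whose order is the multiplicity, 1.


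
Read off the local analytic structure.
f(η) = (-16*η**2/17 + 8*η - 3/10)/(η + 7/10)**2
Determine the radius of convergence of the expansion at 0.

The radius of convergence is 7/10.

Denominator factor (η + 7/10)^2: pole of order 2 at -7/10, modulus 7/10.
The radius of convergence is the smallest modulus among the singular points: 7/10.


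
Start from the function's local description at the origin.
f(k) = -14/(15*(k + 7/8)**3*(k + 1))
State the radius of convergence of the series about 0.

The radius of convergence is 7/8.

Denominator factor (k + 7/8)^3: pole of order 3 at -7/8, modulus 7/8.
Denominator factor (k + 1): pole of order 1 at -1, modulus 1.
The radius of convergence is the smallest modulus among the singular points: 7/8.


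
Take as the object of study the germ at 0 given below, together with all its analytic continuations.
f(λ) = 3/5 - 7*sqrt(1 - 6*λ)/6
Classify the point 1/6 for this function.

The point is an algebraic (square-root) branch point.

The term (-7/6)*sqrt(1 - λ/(1/6)) has argument 1 - 1/6/(1/6) = 0 at 1/6: a square-root (algebraic, two-sheeted) branch point; the remaining terms are analytic or single-valued there.


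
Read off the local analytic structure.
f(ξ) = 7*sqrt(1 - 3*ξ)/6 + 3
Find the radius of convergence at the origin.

The radius of convergence is 1/3.

Branch term (7/6)*sqrt(1 - ξ/(1/3)): its argument vanishes at ξ = 1/3, a square-root branch point, modulus 1/3.
The radius of convergence is the smallest modulus among the singular points: 1/3.


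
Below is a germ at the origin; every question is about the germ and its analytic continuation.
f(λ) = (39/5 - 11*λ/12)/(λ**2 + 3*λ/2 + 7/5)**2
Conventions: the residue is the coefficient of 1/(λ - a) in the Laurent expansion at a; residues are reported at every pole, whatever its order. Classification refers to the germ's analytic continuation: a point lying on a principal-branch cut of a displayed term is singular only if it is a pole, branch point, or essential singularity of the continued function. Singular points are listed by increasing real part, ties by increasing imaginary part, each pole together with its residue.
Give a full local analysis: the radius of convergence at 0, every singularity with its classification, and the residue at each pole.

Denominator factor (λ**2 + 3*λ/2 + 7/5)^2: discriminant -67/20, complex-conjugate roots (-3/4) + ((1/20)*sqrt(335))*i and (-3/4) - ((1/20)*sqrt(335))*i; poles of order 2, moduli (1/5)*sqrt(35) and (1/5)*sqrt(35).
The radius of convergence is the smallest modulus among the singular points: (1/5)*sqrt(35).
The factor λ**2 + 3*λ/2 + 7/5 splits as (λ - a)(λ - a') with a = (-3/4) - ((1/20)*sqrt(335))*i, a' = (-3/4) + ((1/20)*sqrt(335))*i. At the order-2 pole a set g(λ) = (λ - a)^2*f(λ) = [39/5 - 11*λ/12] / (λ - a')^2.
Order-2 pole: residue = g'(a); g'((-3/4) - ((1/20)*sqrt(335))*i) = ((679/4489)*sqrt(335))*i, so the residue is ((679/4489)*sqrt(335))*i.
The factor λ**2 + 3*λ/2 + 7/5 splits as (λ - a)(λ - a') with a = (-3/4) + ((1/20)*sqrt(335))*i, a' = (-3/4) - ((1/20)*sqrt(335))*i. At the order-2 pole a set g(λ) = (λ - a)^2*f(λ) = [39/5 - 11*λ/12] / (λ - a')^2.
Order-2 pole: residue = g'(a); g'((-3/4) + ((1/20)*sqrt(335))*i) = -((679/4489)*sqrt(335))*i, so the residue is -((679/4489)*sqrt(335))*i.
List the singular points by increasing real part (a conjugate pair: the negative imaginary part first).

Radius of convergence at 0: (1/5)*sqrt(35).
At (-3/4) - ((1/20)*sqrt(335))*i: a pole of order 2; residue ((679/4489)*sqrt(335))*i.
At (-3/4) + ((1/20)*sqrt(335))*i: a pole of order 2; residue -((679/4489)*sqrt(335))*i.


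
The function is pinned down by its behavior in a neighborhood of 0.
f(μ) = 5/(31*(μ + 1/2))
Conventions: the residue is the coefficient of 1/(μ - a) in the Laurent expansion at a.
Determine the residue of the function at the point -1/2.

The residue is 5/31.

At the order-1 pole -1/2 set g(μ) = (μ - (-1/2))*f(μ) = 5/31.
Simple pole: residue = g(a) at a = -1/2, which is 5/31.


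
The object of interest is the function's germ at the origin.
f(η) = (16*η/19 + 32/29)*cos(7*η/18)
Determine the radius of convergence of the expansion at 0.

The radius of convergence is infinite.

The factor cos(7*η/18) is entire and contributes no finite singular point.
The polynomial part has no poles.
No finite singular points: the Taylor series at 0 converges everywhere.


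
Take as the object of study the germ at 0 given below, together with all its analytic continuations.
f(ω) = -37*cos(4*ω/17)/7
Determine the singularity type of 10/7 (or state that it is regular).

The point is a regular point.

There is no denominator, hence no pole anywhere.
The factor cos(4*ω/17) is entire.
So the germ continues analytically to 10/7.


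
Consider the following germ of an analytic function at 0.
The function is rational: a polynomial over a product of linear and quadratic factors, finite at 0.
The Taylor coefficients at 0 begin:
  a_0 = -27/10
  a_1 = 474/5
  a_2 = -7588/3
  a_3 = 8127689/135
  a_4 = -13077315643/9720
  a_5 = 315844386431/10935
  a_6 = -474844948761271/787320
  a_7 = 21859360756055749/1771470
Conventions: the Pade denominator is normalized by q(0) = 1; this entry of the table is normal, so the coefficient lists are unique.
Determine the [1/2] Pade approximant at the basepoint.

The Pade approximant has numerator coefficients [-27/10, -2709/1480]; denominator coefficients [1, 47671/1332, 319483/999].

Taylor coefficients needed (read off): a_0 = -27/10, a_1 = 474/5, a_2 = -7588/3, a_3 = 8127689/135.
Write the denominator as Q(λ) = 1 + q1*λ + q2*λ^2. Requiring Q*f - P = O(λ^4) with deg P <= 1 kills the coefficients of λ^2..λ^3 in Q*f:
  λ^2: a_2 + q1*a_1 + q2*a_0 = 0, i.e. -7588/3 + (474/5)*q1 + (-27/10)*q2 = 0.
  λ^3: a_3 + q1*a_2 + q2*a_1 = 0, i.e. 8127689/135 + (-7588/3)*q1 + (474/5)*q2 = 0.
Solving this linear system: q1 = 47671/1332, q2 = 319483/999.
The numerator is Q*f truncated at degree 1: P0 = a_0 = -27/10; P1 = a_1 + q1*a_0 = -2709/1480.


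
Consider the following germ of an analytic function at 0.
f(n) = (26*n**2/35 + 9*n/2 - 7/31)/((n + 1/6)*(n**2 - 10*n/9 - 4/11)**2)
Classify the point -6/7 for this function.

Denominator factors: n**2 - 10*n/9 - 4/11 = 2140/1617 at n = -6/7; n + 1/6 = -29/42 at n = -6/7 — none vanishes.
So the germ continues analytically to -6/7.

The point is a regular point.


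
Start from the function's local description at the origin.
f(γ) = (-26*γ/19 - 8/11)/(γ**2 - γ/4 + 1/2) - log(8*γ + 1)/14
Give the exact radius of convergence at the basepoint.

The radius of convergence is 1/8.

Denominator factor (γ**2 - γ/4 + 1/2): discriminant -31/16, complex-conjugate roots (1/8) + ((1/8)*sqrt(31))*i and (1/8) - ((1/8)*sqrt(31))*i; poles of order 1, moduli (1/2)*sqrt(2) and (1/2)*sqrt(2).
Branch term (-1/14)*log(1 - γ/(-1/8)): its argument vanishes at γ = -1/8, a logarithmic branch point, modulus 1/8.
The radius of convergence is the smallest modulus among the singular points: 1/8.


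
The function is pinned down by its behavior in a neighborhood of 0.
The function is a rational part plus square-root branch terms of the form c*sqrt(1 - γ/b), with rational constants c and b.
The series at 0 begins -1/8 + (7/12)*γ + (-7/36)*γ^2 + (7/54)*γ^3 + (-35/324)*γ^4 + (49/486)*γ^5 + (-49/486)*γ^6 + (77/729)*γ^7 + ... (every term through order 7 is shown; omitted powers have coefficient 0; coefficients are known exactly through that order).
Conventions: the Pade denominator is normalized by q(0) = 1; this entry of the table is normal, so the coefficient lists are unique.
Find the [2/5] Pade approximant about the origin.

The Pade approximant has numerator coefficients [-1/8, 13933/33306, 5227/9516]; denominator coefficients [1, 21982/16653, 500/2379, -760/21411, 778/64233, -860/192699].

Taylor coefficients needed (read off): a_0 = -1/8, a_1 = 7/12, a_2 = -7/36, a_3 = 7/54, a_4 = -35/324, a_5 = 49/486, a_6 = -49/486, a_7 = 77/729.
Write the denominator as Q(γ) = 1 + q1*γ + q2*γ^2 + q3*γ^3 + q4*γ^4 + q5*γ^5. Requiring Q*f - P = O(γ^8) with deg P <= 2 kills the coefficients of γ^3..γ^7 in Q*f:
  γ^3: a_3 + q1*a_2 + q2*a_1 + q3*a_0 = 0, i.e. 7/54 + (-7/36)*q1 + (7/12)*q2 + (-1/8)*q3 = 0.
  γ^4: a_4 + q1*a_3 + q2*a_2 + q3*a_1 + q4*a_0 = 0, i.e. -35/324 + (7/54)*q1 + (-7/36)*q2 + (7/12)*q3 + (-1/8)*q4 = 0.
  γ^5: a_5 + q1*a_4 + q2*a_3 + q3*a_2 + q4*a_1 + q5*a_0 = 0, i.e. 49/486 + (-35/324)*q1 + (7/54)*q2 + (-7/36)*q3 + (7/12)*q4 + (-1/8)*q5 = 0.
  γ^6: a_6 + q1*a_5 + q2*a_4 + q3*a_3 + q4*a_2 + q5*a_1 = 0, i.e. -49/486 + (49/486)*q1 + (-35/324)*q2 + (7/54)*q3 + (-7/36)*q4 + (7/12)*q5 = 0.
  γ^7: a_7 + q1*a_6 + q2*a_5 + q3*a_4 + q4*a_3 + q5*a_2 = 0, i.e. 77/729 + (-49/486)*q1 + (49/486)*q2 + (-35/324)*q3 + (7/54)*q4 + (-7/36)*q5 = 0.
Solving this linear system: q1 = 21982/16653, q2 = 500/2379, q3 = -760/21411, q4 = 778/64233, q5 = -860/192699.
The numerator is Q*f truncated at degree 2: P0 = a_0 = -1/8; P1 = a_1 + q1*a_0 = 13933/33306; P2 = a_2 + q1*a_1 + q2*a_0 = 5227/9516.
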